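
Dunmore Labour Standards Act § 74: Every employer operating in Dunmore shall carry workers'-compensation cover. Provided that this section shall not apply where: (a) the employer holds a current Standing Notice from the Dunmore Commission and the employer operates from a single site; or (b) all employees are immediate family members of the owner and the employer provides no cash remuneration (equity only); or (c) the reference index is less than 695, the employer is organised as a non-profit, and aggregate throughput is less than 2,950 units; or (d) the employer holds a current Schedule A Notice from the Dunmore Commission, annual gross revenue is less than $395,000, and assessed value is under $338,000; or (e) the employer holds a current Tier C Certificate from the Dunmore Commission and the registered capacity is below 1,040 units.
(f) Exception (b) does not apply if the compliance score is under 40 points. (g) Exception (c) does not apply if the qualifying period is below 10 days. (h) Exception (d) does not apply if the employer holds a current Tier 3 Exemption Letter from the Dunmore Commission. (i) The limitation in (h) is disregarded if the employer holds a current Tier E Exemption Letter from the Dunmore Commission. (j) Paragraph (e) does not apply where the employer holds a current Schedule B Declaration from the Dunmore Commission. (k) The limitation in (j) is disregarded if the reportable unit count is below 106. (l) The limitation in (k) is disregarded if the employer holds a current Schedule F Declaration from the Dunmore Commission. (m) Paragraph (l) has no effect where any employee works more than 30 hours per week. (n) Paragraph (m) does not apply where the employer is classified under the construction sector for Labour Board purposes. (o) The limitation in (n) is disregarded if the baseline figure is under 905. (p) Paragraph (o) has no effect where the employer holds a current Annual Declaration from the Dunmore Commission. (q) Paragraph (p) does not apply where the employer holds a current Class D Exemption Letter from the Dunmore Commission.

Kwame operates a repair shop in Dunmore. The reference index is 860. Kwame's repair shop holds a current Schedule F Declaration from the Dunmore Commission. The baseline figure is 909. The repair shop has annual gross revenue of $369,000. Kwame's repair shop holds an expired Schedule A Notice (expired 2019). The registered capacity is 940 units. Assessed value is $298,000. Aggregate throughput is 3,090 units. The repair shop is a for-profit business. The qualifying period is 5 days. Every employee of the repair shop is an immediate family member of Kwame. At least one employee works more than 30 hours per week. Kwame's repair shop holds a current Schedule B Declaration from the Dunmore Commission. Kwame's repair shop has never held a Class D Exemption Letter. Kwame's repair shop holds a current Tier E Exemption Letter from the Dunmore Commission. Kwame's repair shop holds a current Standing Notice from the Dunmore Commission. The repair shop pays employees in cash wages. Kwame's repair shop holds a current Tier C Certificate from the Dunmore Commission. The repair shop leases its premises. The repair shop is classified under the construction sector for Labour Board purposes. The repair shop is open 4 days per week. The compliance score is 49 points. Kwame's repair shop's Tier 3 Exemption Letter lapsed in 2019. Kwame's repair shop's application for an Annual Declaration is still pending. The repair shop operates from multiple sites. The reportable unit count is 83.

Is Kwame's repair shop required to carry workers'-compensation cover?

Yes — Kwame's repair shop must carry workers'-compensation cover.

Exception (a) fails — the employer operates from multiple sites.
Exception (b) fails — employees are paid cash wages.
Exception (c) requires that the reference index is less than 695; but the reference index is 860, not less than 695, so (c) is unavailable.
Exception (d) fails — there is no Schedule A Notice in force.
Exception (e): a current Tier C Certificate is held; the registered capacity is 940 units, below the 1,040 units limit — every condition holds. Turning to paragraphs (j)–(q): (j) operates against (e): a current Schedule B Declaration is held. (k) would limit (j) — the reportable unit count is 83, below the 106 limit — but (l) sets (k) aside: (l) operates against (k): a current Schedule F Declaration is held. (m) is engaged (at least one employee exceeds 30 hours/week), but is set aside by (n): (n) operates against (m): the repair shop is classified under the construction sector. (o) does not operate here (the baseline figure is 909, not under 905), so (n) stands. So (e) is unavailable.
Every exception is unavailable, so the rule governs.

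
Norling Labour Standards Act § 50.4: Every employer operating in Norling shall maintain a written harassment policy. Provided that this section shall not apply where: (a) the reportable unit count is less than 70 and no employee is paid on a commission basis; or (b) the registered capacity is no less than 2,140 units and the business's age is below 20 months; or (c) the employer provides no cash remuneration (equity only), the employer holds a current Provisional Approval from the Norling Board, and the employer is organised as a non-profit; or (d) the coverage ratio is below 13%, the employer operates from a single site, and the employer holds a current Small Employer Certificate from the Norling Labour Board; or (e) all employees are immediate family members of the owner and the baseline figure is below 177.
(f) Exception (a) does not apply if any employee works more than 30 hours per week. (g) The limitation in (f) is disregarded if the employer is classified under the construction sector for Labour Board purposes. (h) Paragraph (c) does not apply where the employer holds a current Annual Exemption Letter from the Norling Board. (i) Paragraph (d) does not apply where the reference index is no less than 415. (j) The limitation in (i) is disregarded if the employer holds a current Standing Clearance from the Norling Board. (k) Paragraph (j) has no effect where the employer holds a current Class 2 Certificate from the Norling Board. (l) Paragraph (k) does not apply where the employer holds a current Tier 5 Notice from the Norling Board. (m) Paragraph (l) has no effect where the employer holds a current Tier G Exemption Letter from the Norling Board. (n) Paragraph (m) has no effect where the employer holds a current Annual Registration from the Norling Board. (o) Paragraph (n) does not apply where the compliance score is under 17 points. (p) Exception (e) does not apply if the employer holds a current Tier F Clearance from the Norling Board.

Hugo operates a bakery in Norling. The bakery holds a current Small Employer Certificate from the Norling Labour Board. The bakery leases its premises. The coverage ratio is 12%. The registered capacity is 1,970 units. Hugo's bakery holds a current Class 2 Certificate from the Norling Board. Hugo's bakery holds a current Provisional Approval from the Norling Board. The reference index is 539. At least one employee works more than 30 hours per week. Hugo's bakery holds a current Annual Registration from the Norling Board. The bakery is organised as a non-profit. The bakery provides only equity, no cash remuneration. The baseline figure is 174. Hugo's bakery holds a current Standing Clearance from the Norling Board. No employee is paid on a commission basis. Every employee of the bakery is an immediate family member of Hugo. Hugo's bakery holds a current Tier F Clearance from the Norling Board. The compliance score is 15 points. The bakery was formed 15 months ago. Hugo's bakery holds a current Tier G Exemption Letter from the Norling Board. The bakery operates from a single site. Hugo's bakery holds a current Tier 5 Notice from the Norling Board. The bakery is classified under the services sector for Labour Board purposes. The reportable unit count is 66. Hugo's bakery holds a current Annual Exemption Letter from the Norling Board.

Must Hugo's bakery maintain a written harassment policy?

Yes — Hugo's bakery must maintain a written harassment policy.

All of (a)'s requirements are met (the reportable unit count is 66, less than the 70 limit; no employee is paid on commission). Turning to paragraphs (f)–(g): (f) operates against (a): at least one employee exceeds 30 hours/week. (g) is not engaged (the bakery is classified under the services sector), so (f) stands. (a) is therefore removed.
Exception (b) fails — the registered capacity is 1,970 units, short of 2,140 units.
Exception (c): remuneration is equity-only; a current Provisional Approval is held; the employer is a non-profit — every condition holds. Turning to paragraph (h): (h) operates against (c): a current Annual Exemption Letter is held. (c) is therefore removed.
Exception (d) is satisfied on its face — the coverage ratio is 12%, below the 13% limit; the employer operates from a single site; a current Small Employer Certificate is held. But: (i) operates — the reference index is 539, meeting the 415 threshold. (j) is engaged (a current Standing Clearance is held), but is set aside by (k): (k) is engaged — a current Class 2 Certificate is held. (l) would limit (k) — a current Tier 5 Notice is held — but (m) sets (l) aside: (m) operates against (l): a current Tier G Exemption Letter is held. (n) is triggered (a current Annual Registration is held), but is itself disapplied by (o): (o) operates against (n): the compliance score is 15 points, under the 17 points limit. So (d) is unavailable.
Exception (e) is satisfied on its face — every employee is an immediate family member; the baseline figure is 174, below the 177 limit. However, paragraph (p) must be considered: (p) applies — a current Tier F Clearance is held. Exception (e) does not apply.
Every exception is unavailable, so the rule governs.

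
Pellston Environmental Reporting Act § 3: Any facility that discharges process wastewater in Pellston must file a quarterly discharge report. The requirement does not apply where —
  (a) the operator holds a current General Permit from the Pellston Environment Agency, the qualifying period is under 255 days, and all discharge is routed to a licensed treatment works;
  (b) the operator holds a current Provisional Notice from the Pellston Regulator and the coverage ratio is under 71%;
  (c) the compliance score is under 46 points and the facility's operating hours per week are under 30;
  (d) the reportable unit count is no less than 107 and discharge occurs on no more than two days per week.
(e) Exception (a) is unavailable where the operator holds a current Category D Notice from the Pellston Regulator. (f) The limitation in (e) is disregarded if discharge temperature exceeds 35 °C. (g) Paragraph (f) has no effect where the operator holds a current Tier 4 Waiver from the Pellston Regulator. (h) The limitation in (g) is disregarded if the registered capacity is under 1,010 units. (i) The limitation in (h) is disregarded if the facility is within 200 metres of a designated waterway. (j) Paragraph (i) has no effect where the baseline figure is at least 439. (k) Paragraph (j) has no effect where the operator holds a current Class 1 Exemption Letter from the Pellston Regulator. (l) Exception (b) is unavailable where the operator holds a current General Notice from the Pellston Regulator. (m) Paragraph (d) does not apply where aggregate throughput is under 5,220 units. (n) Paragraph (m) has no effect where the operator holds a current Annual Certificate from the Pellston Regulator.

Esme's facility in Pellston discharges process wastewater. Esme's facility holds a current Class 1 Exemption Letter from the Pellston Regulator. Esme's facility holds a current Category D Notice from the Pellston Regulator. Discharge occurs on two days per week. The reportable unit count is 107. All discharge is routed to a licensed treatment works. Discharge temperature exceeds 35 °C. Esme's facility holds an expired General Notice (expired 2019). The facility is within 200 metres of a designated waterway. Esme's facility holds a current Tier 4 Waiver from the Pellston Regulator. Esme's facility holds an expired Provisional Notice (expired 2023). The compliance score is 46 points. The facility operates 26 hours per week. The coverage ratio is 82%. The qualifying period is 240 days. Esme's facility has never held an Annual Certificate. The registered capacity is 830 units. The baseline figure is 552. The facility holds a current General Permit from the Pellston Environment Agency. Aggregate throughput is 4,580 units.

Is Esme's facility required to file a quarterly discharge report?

Yes — Esme's facility must file a quarterly discharge report.

All of (a)'s requirements are met (a current General Permit is held; the qualifying period is 240 days, under the 255 days limit; discharge is routed to a licensed treatment works). But applying paragraphs (e)–(k): (e) operates against (a): a current Category D Notice is held. (f) would limit (e) — discharge temperature exceeds 35 °C — but (g) sets (f) aside: (g) operates against (f): a current Tier 4 Waiver is held. (h) is engaged (the registered capacity is 830 units, under the 1,010 units limit), but is overridden by (i): (i) operates against (h): the facility is within 200 m of a designated waterway. (j) is engaged (the baseline figure is 552, meeting the 439 threshold), but is overridden by (k): (k) operates against (j): a current Class 1 Exemption Letter is held. Exception (a) does not apply.
Exception (b) fails — the Provisional Notice is not current.
Exception (c) fails — the compliance score is 46 points, not under 46 points.
All of (d)'s requirements are met (the reportable unit count is 107, meeting the 107 threshold; discharge occurs on no more than two days per week). Turning to paragraphs (m)–(n): (m) is triggered — aggregate throughput is 4,580 units, under the 5,220 units limit. (n) is not engaged (there is no Annual Certificate in force), so (m) stands. So (d) is unavailable.
No exception is made out. Esme's facility falls within the general rule.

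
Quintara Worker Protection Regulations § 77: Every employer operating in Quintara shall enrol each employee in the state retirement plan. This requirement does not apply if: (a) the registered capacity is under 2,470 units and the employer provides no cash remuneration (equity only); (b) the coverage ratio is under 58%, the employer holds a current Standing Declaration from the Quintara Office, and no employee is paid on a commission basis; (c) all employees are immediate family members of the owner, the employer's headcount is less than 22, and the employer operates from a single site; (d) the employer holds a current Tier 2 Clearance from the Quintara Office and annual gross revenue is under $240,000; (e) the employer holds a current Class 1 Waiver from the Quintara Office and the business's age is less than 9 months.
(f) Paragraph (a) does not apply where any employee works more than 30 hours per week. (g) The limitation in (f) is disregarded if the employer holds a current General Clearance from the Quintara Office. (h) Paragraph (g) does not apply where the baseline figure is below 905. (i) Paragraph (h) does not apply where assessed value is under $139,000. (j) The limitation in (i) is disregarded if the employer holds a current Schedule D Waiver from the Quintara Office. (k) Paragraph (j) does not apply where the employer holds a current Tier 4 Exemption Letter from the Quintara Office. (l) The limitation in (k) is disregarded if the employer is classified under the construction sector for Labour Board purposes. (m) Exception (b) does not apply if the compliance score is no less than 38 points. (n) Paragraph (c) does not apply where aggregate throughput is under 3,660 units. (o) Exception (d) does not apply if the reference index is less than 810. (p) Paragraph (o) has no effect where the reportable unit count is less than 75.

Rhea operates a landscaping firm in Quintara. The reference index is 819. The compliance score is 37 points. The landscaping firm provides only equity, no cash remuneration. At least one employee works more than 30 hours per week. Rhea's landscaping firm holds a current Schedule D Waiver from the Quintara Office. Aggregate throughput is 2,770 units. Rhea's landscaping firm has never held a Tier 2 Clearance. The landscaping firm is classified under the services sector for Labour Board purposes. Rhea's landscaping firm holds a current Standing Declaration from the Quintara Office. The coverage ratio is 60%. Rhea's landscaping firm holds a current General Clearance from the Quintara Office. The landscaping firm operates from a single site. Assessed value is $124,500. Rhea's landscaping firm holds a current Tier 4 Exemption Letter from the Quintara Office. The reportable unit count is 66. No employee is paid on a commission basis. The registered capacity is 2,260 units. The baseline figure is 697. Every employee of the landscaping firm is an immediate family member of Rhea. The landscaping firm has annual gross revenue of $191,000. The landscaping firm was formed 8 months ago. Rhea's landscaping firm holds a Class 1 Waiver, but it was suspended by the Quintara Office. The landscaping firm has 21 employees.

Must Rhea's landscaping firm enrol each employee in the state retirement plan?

Exception (a) is satisfied on its face — the registered capacity is 2,260 units, under the 2,470 units limit; remuneration is equity-only. Under paragraphs (f)–(l): (f) applies (at least one employee exceeds 30 hours/week), but is set aside by (g): (g) operates against (f): a current General Clearance is held. (h) would limit (g) — the baseline figure is 697, below the 905 limit — but (i) sets (h) aside: (i) applies — assessed value is $124,500, under the $139,000 limit. (j) would limit (i) — a current Schedule D Waiver is held — but (k) sets (j) aside: (k) is engaged — a current Tier 4 Exemption Letter is held. (l), which would lift (k), is not triggered — the landscaping firm is classified under the services sector. (a) remains available.
Exception (b) requires that the coverage ratio is under 58%; but the coverage ratio is 60%, not under 58%, so (b) is unavailable.
Exception (c): every employee is an immediate family member; the employer's headcount is 21, less than the 22 limit; the employer operates from a single site — every condition holds. However, paragraph (n) must be considered: (n) operates against (c): aggregate throughput is 2,770 units, under the 3,660 units limit. (c) is therefore removed.
Exception (d) fails — no current Tier 2 Clearance is held.
Exception (e) does not apply: there is no Class 1 Waiver in force.

No — exception (a) applies; Rhea's landscaping firm is not required to enrol each employee in the state retirement plan.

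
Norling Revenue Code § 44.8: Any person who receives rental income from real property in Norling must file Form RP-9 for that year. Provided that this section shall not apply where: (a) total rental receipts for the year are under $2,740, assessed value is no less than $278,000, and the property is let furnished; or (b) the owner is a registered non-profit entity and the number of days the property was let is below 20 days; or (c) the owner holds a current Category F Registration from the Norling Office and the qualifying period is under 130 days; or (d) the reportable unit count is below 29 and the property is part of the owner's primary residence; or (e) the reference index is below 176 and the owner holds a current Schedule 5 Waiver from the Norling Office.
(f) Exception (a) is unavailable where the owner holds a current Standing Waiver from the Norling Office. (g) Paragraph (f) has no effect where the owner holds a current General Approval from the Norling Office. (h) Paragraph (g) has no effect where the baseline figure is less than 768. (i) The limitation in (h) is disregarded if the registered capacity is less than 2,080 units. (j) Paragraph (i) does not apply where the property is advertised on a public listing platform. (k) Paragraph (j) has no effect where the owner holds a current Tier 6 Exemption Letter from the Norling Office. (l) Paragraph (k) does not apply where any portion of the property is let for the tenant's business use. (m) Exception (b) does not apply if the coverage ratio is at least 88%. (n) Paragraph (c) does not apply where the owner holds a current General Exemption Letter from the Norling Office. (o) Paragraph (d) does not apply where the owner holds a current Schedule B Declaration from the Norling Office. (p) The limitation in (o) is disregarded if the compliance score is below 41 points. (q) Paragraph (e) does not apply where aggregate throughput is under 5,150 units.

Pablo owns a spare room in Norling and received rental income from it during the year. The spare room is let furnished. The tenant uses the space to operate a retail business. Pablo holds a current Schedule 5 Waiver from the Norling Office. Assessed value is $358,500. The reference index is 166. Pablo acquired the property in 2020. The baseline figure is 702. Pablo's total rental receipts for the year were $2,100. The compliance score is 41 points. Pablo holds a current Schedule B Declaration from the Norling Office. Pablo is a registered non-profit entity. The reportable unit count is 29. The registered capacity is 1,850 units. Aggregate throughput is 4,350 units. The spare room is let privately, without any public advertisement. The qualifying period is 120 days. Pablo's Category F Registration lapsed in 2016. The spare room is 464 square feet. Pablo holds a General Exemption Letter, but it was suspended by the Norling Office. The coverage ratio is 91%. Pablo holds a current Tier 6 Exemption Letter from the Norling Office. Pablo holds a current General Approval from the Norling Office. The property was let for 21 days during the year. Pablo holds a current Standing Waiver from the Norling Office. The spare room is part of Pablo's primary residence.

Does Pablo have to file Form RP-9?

All of (a)'s requirements are met (total rental receipts for the year are $2,100, under the $2,740 limit; assessed value is $358,500, meeting the $278,000 threshold; the property is let furnished). As to paragraphs (f)–(l): (f) operates (a current Standing Waiver is held), but is set aside by (g): (g) is engaged — a current General Approval is held. (h) would limit (g) — the baseline figure is 702, less than the 768 limit — but (i) sets (h) aside: (i) applies — the registered capacity is 1,850 units, less than the 2,080 units limit. (j), which would lift (i), is inapplicable — the property is let privately without advertisement. So (a) applies.
Exception (b) fails — the number of days the property was let is 21 days, not below 20 days.
Exception (c) does not apply: there is no Category F Registration in force.
Exception (d) requires that the reportable unit count is below 29; but the reportable unit count is 29, not below 29, so (d) is unavailable.
Exception (e): the reference index is 166, below the 176 limit; a current Schedule 5 Waiver is held — every condition holds. Turning to paragraph (q): (q) operates — aggregate throughput is 4,350 units, under the 5,150 units limit. (e) is therefore removed.

No — exception (a) applies; Pablo is not required to file Form RP-9.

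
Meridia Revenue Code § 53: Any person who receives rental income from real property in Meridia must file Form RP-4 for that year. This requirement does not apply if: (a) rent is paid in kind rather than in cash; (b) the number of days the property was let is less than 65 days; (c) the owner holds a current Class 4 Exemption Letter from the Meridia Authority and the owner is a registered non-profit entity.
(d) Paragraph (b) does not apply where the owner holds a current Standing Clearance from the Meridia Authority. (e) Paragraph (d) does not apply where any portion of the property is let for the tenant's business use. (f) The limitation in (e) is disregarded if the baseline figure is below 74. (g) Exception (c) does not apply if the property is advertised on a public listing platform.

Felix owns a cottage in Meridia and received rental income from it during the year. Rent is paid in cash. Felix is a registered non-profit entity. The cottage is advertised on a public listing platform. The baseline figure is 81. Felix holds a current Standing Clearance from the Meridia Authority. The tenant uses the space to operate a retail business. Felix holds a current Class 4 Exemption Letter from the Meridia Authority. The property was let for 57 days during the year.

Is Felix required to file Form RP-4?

No — exception (b) applies; Felix is not required to file Form RP-4.

Exception (a) requires that rent is paid in kind rather than in cash; but rent is paid in cash, so (a) is unavailable.
All of (b)'s requirements are met (the number of days the property was let is 57 days, less than the 65 days limit). Under paragraphs (d)–(f): (d) would limit (b) — a current Standing Clearance is held — but (e) sets (d) aside: (e) applies — the space is let for business use. (f), which would lift (e), does not operate here — the baseline figure is 81, not below 74. So (b) applies.
Exception (c): a current Class 4 Exemption Letter is held; Felix is a registered non-profit — every condition holds. But: (g) operates against (c): the property is publicly advertised. Exception (c) does not apply.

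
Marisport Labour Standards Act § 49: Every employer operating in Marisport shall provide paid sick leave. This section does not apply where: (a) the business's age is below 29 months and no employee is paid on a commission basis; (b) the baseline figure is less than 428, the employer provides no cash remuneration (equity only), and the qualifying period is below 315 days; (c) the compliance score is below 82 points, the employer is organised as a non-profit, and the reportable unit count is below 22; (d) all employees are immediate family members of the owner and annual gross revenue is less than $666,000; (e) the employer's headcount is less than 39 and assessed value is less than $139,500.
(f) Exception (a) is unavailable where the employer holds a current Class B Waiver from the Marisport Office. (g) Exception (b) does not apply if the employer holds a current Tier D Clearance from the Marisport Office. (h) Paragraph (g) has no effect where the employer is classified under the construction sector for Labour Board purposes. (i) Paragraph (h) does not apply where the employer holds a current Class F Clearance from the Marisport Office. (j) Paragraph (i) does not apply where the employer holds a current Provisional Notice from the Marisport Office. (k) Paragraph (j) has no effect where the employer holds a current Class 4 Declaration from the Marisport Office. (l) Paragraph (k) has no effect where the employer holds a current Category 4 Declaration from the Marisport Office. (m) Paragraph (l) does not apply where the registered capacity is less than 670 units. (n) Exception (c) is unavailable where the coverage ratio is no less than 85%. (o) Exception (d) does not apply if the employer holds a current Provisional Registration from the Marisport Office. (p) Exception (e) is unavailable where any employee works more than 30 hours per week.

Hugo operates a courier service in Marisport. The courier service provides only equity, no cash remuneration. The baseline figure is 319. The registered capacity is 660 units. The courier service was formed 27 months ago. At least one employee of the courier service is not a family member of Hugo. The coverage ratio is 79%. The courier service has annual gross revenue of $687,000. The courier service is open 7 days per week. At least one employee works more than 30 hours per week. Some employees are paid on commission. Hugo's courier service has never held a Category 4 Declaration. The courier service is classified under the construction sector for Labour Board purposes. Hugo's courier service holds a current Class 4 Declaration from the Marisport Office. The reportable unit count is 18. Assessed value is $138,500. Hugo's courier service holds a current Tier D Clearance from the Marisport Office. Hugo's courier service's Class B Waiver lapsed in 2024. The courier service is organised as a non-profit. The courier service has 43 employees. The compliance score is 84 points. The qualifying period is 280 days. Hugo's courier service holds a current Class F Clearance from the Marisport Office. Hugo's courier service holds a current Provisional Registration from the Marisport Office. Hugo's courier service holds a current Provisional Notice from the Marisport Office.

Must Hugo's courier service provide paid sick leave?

Exception (a) requires that no employee is paid on a commission basis; but some employees are paid on commission, so (a) is unavailable.
Exception (b): the baseline figure is 319, less than the 428 limit; remuneration is equity-only; the qualifying period is 280 days, below the 315 days limit — every condition holds. Turning to paragraphs (g)–(m): (g) operates against (b): a current Tier D Clearance is held. (h) is triggered (the courier service is classified under the construction sector), but is overridden by (i): (i) operates against (h): a current Class F Clearance is held. (j) operates (a current Provisional Notice is held), but is itself disapplied by (k): (k) operates against (j): a current Class 4 Declaration is held. (l), which would lift (k), is not engaged — no current Category 4 Declaration is held. Exception (b) does not apply.
Exception (c) does not apply: the compliance score is 84 points, not below 82 points.
Exception (d) does not apply: at least one employee is not a family member.
Exception (e) does not apply: the employer's headcount is 43, not less than 39.
None of the exceptions is available; § 49 applies in full.

Yes — Hugo's courier service must provide paid sick leave.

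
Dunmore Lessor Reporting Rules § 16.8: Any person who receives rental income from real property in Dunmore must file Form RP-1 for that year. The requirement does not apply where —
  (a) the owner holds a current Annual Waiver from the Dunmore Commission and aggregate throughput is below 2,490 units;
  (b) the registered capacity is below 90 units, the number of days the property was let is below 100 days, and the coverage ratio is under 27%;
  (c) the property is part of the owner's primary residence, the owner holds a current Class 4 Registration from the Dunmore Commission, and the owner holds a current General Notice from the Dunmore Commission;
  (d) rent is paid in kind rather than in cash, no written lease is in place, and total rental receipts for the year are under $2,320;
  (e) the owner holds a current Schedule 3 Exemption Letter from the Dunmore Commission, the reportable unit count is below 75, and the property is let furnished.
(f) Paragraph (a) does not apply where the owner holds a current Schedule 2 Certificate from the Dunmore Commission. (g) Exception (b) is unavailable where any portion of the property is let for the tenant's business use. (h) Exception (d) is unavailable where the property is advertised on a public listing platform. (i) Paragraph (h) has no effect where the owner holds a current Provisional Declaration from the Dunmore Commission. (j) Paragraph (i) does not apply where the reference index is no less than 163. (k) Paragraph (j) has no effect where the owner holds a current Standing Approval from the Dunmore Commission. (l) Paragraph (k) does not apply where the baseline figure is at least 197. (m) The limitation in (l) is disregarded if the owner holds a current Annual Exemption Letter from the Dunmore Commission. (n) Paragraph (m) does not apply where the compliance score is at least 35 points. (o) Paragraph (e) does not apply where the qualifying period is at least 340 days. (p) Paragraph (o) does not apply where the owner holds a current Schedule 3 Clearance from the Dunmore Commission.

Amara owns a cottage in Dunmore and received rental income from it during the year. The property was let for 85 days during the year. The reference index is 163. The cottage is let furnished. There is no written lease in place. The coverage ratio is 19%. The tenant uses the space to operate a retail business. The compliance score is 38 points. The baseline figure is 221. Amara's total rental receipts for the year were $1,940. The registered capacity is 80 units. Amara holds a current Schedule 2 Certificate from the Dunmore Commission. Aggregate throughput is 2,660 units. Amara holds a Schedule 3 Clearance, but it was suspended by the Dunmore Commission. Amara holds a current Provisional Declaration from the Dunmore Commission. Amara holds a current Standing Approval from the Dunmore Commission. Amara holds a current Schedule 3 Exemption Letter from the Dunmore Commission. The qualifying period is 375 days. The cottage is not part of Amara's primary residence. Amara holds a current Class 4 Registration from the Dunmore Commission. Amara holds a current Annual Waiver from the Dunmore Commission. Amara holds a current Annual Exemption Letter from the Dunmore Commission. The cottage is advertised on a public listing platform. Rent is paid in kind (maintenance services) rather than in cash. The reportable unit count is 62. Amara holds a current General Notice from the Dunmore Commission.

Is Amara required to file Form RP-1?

Exception (a) fails — aggregate throughput is 2,660 units, not below 2,490 units.
Exception (b)'s conditions are all satisfied: the registered capacity is 80 units, below the 90 units limit; the number of days the property was let is 85 days, below the 100 days limit; the coverage ratio is 19%, under the 27% limit. But: (g) operates against (b): the space is let for business use. Exception (b) does not apply.
Exception (c) requires that the property is part of the owner's primary residence; but the cottage is not part of the primary residence, so (c) is unavailable.
Exception (d) is satisfied on its face — rent is paid in kind; there is no written lease; total rental receipts for the year are $1,940, under the $2,320 limit. But applying paragraphs (h)–(n): (h) operates against (d): the property is publicly advertised. (i) applies (a current Provisional Declaration is held), but is itself disapplied by (j): (j) operates against (i): the reference index is 163, meeting the 163 threshold. (k) would limit (j) — a current Standing Approval is held — but (l) sets (k) aside: (l) operates against (k): the baseline figure is 221, meeting the 197 threshold. (m) would limit (l) — a current Annual Exemption Letter is held — but (n) sets (m) aside: (n) operates against (m): the compliance score is 38 points, meeting the 35 points threshold. So (d) is unavailable.
Exception (e): a current Schedule 3 Exemption Letter is held; the reportable unit count is 62, below the 75 limit; the property is let furnished — every condition holds. But: (o) operates against (e): the qualifying period is 375 days, meeting the 340 days threshold. (p), which would lift (o), does not operate here — no current Schedule 3 Clearance is held. So (e) is unavailable.
Every exception is unavailable, so the rule governs.

Yes — Amara must file Form RP-1.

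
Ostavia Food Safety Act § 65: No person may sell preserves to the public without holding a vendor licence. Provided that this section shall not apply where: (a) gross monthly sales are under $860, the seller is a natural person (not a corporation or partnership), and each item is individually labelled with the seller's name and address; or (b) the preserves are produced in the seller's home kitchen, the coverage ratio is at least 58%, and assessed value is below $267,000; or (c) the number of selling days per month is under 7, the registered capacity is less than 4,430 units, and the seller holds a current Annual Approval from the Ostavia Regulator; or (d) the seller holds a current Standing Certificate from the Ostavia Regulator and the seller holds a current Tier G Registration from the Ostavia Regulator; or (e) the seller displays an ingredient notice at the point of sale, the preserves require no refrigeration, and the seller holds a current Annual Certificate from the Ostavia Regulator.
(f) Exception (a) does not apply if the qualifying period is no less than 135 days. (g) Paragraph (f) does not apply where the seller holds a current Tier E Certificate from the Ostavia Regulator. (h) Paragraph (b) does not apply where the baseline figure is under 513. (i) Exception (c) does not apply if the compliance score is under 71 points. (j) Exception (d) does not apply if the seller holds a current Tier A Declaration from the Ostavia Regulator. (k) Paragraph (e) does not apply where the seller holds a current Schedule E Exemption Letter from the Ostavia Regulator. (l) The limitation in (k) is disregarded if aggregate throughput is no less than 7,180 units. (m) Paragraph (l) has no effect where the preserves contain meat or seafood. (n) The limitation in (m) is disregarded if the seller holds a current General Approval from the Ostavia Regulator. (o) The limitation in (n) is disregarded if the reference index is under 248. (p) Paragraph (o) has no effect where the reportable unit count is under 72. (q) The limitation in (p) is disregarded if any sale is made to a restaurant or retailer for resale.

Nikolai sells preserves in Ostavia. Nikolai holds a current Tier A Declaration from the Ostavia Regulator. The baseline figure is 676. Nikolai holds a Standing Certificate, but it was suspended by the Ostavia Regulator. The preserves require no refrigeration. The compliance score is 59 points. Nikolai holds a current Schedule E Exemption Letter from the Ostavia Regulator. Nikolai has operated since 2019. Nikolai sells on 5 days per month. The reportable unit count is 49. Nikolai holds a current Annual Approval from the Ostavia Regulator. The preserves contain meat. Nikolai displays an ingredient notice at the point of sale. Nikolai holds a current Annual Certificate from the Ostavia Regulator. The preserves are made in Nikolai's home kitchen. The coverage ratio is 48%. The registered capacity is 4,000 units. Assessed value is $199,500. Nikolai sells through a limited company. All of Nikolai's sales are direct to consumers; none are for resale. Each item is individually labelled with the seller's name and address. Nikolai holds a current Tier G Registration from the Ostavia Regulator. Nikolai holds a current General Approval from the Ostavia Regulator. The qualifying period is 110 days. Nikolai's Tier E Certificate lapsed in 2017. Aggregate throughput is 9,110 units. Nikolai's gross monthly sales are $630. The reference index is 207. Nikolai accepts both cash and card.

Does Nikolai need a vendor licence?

No — exception (e) applies; Nikolai is not required to hold a vendor licence.

Exception (a) requires that the seller is a natural person (not a corporation or partnership); but the seller operates through a limited company, so (a) is unavailable.
Exception (b) does not apply: the coverage ratio is 48%, short of 58%.
Exception (c) is satisfied on its face — the number of selling days per month is 5, under the 7 limit; the registered capacity is 4,000 units, less than the 4,430 units limit; a current Annual Approval is held. But: (i) operates against (c): the compliance score is 59 points, under the 71 points limit. Exception (c) does not apply.
Exception (d) does not apply: there is no Standing Certificate in force.
Exception (e): an ingredient notice is displayed; the preserves are shelf-stable; a current Annual Certificate is held — every condition holds. Considering the limiting provisions: (k) is engaged (a current Schedule E Exemption Letter is held), but is set aside by (l): (l) operates against (k): aggregate throughput is 9,110 units, meeting the 7,180 units threshold. (m) would limit (l) — the preserves contain meat — but (n) sets (m) aside: (n) is engaged — a current General Approval is held. (o) would limit (n) — the reference index is 207, under the 248 limit — but (p) sets (o) aside: (p) operates against (o): the reportable unit count is 49, under the 72 limit. (q) is not engaged (no sales are for resale), so (p) stands. (e) remains available.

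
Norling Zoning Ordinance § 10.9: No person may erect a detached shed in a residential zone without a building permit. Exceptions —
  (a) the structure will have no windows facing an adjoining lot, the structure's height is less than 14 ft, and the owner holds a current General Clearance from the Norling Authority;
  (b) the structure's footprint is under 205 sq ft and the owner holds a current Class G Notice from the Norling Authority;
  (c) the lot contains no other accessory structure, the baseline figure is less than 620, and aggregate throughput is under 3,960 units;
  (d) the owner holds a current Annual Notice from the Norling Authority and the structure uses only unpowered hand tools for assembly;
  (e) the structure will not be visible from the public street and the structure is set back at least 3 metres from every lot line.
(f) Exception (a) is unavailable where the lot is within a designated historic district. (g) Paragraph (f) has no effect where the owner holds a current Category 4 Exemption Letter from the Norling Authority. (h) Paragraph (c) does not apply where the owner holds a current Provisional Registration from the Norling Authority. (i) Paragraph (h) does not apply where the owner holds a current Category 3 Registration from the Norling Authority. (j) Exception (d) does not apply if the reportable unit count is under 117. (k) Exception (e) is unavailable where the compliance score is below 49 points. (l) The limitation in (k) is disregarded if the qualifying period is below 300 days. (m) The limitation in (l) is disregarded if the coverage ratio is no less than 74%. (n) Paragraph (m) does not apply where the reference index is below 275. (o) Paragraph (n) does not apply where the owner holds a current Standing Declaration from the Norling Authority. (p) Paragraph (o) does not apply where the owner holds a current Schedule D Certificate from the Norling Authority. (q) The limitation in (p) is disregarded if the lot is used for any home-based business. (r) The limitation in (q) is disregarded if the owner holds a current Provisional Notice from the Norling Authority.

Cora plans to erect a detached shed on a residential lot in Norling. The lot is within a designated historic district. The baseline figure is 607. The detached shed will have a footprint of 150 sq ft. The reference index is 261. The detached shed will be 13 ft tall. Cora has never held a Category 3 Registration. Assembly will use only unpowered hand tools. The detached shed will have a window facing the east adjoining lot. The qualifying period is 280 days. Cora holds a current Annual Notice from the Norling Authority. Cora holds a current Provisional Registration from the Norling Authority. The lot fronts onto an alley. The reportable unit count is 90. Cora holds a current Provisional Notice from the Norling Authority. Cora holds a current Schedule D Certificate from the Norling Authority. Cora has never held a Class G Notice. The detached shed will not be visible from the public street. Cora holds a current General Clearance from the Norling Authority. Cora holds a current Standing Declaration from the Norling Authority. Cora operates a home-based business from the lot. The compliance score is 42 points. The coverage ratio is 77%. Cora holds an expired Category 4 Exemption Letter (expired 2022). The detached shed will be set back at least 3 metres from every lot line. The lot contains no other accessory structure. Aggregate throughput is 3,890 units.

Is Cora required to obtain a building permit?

Exception (a) requires that the structure will have no windows facing an adjoining lot; but a window faces an adjoining lot, so (a) is unavailable.
Exception (b) fails — no current Class G Notice is held.
Exception (c)'s conditions are all satisfied: the lot has no other accessory structure; the baseline figure is 607, less than the 620 limit; aggregate throughput is 3,890 units, under the 3,960 units limit. Turning to paragraphs (h)–(i): (h) operates — a current Provisional Registration is held. (i) is not engaged (the Category 3 Registration is not current), so (h) stands. So (c) is unavailable.
Exception (d)'s conditions are all satisfied: a current Annual Notice is held; assembly uses only hand tools. But: (j) operates against (d): the reportable unit count is 90, under the 117 limit. Exception (d) does not apply.
Exception (e)'s conditions are all satisfied: the structure will not be visible from the street; the setback is at least 3 m on every side. As to paragraphs (k)–(r): (k) applies (the compliance score is 42 points, below the 49 points limit), but is displaced by (l): (l) is triggered — the qualifying period is 280 days, below the 300 days limit. (m) operates (the coverage ratio is 77%, meeting the 74% threshold), but yields to (n): (n) operates against (m): the reference index is 261, below the 275 limit. (o) would limit (n) — a current Standing Declaration is held — but (p) sets (o) aside: (p) operates against (o): a current Schedule D Certificate is held. (q) is triggered (a home-based business operates on the lot), but yields to (r): (r) operates against (q): a current Provisional Notice is held. So (e) applies.

No — exception (e) applies; Cora does not need a building permit.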